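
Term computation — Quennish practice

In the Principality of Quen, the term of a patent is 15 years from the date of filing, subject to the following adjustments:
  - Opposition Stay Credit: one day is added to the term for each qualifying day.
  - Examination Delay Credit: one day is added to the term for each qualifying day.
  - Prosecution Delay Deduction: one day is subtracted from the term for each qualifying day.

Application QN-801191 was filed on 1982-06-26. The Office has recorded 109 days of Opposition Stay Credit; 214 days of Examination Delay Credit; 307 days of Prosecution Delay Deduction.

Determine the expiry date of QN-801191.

July 12, 1997

Base term: filing date + 15 years → 26 June 1997.
Opposition Stay Credit: +109 days → 13 October 1997.
Examination Delay Credit: +214 days → 15 May 1998.
Prosecution Delay Deduction: −307 days → 12 July 1997.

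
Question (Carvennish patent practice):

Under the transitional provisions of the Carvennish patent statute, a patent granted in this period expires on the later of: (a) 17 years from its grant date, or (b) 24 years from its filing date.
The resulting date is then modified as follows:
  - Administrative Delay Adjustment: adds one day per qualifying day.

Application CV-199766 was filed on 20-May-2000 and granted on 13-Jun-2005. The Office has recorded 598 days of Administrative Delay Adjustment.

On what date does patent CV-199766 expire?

2026-01-08

(a) grant + 17 years → 13 June 2022.
(b) filing + 24 years → 20 May 2024.
Later of the two: 20 May 2024.
Administrative Delay Adjustment: +598 days → 8 January 2026.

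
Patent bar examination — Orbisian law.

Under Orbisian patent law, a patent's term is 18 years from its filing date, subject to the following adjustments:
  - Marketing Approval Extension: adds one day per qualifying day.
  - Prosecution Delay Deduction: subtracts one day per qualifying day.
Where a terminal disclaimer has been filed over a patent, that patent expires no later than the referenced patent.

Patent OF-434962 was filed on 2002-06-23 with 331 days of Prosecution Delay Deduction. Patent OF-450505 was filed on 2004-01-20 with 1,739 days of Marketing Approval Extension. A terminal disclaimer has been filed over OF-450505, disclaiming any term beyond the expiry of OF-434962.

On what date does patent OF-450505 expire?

Natural term of OF-450505:
  Base: filing + 18 years → 20 January 2022.
  Marketing Approval Extension: +1739 days → 25 October 2026.
Expiry of referenced patent OF-434962:
  Base: filing + 18 years → 23 June 2020.
  Prosecution Delay Deduction: −331 days → 28 July 2019.
Terminal disclaimer: OF-450505 expires on the earlier of 25 October 2026 and 28 July 2019.

July 28, 2019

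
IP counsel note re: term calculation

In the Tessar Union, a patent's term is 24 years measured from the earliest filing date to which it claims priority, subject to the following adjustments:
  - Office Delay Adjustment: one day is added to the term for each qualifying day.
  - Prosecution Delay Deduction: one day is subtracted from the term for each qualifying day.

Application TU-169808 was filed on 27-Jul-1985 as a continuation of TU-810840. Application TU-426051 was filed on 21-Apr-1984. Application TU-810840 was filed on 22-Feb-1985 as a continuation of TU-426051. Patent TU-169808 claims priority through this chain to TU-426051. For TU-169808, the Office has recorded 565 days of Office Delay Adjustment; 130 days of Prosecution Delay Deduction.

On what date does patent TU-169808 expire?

June 30, 2009

Earliest priority filing: 21 April 1984.
Base term: 21 April 1984 + 24 years → 21 April 2008.
Office Delay Adjustment: +565 days → 7 November 2009.
Prosecution Delay Deduction: −130 days → 30 June 2009.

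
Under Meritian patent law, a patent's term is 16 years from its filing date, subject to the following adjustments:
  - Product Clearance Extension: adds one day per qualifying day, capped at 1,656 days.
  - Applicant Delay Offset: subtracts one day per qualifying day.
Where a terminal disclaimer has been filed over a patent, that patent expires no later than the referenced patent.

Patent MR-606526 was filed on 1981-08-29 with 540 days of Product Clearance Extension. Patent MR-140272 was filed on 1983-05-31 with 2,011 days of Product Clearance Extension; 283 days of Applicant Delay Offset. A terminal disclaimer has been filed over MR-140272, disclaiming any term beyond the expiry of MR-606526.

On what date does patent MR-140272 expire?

Natural term of MR-140272:
  Base: filing + 16 years → 31 May 1999.
  Product Clearance Extension: 2011 days claimed exceeds the 1656-day cap, so +1656 days → 12 December 2003.
  Applicant Delay Offset: −283 days → 4 March 2003.
Expiry of referenced patent MR-606526:
  Base: filing + 16 years → 29 August 1997.
  Product Clearance Extension: 540 days (within the 1656-day cap) → +540 days → 20 February 1999.
Terminal disclaimer: MR-140272 expires on the earlier of 4 March 2003 and 20 February 1999.

February 20, 1999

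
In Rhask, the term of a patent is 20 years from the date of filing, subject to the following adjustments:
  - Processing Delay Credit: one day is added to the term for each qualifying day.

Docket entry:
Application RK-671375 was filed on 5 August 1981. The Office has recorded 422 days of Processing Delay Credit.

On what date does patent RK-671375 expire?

2002-10-01

Base term: filing date + 20 years → 5 August 2001.
Processing Delay Credit: +422 days → 1 October 2002.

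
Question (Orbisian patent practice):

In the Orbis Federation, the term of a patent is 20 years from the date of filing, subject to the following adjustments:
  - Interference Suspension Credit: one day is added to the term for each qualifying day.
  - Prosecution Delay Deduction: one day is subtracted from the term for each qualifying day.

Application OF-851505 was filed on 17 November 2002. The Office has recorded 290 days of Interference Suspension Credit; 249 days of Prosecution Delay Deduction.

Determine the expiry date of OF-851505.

December 28, 2022

Base term: filing date + 20 years → 17 November 2022.
Interference Suspension Credit: +290 days → 3 September 2023.
Prosecution Delay Deduction: −249 days → 28 December 2022.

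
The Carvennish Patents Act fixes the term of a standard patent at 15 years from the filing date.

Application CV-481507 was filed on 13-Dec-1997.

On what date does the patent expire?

Filing date + 15 years → 13 December 2012.

December 13, 2012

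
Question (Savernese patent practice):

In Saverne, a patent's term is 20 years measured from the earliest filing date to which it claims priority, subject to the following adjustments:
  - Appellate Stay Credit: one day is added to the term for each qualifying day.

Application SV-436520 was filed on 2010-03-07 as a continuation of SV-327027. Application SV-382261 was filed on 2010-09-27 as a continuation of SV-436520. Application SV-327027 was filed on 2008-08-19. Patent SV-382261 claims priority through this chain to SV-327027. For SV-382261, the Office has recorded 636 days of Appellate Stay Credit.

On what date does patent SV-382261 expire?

May 17, 2030

Earliest priority filing: 19 August 2008.
Base term: 19 August 2008 + 20 years → 19 August 2028.
Appellate Stay Credit: +636 days → 17 May 2030.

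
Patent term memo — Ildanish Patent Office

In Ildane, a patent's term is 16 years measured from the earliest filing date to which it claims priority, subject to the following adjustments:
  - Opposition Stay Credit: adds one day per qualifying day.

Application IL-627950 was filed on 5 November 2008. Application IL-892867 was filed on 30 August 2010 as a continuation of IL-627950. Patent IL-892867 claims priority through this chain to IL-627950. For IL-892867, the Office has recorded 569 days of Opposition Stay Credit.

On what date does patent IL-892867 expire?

Earliest priority filing: 5 November 2008.
Base term: 5 November 2008 + 16 years → 5 November 2024.
Opposition Stay Credit: +569 days → 28 May 2026.

May 28, 2026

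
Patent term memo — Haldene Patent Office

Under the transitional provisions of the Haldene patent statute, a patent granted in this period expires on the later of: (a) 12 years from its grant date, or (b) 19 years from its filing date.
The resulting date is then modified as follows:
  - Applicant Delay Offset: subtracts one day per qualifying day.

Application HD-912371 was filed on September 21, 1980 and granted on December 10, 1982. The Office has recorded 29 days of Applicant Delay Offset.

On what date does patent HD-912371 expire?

(a) grant + 12 years → 10 December 1994.
(b) filing + 19 years → 21 September 1999.
Later of the two: 21 September 1999.
Applicant Delay Offset: −29 days → 23 August 1999.

August 23, 1999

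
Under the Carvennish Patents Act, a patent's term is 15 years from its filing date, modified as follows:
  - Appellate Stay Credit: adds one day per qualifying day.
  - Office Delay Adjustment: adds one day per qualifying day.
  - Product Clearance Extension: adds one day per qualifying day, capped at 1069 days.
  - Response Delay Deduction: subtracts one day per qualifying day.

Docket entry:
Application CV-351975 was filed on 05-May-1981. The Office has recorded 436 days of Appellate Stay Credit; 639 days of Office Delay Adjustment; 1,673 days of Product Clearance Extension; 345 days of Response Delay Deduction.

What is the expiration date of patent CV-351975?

Base term: filing date + 15 years → 5 May 1996.
Appellate Stay Credit: +436 days → 15 July 1997.
Office Delay Adjustment: +639 days → 15 April 1999.
Product Clearance Extension: 1673 days claimed exceeds the 1069-day cap, so +1069 days → 19 March 2002.
Response Delay Deduction: −345 days → 8 April 2001.

2001-04-08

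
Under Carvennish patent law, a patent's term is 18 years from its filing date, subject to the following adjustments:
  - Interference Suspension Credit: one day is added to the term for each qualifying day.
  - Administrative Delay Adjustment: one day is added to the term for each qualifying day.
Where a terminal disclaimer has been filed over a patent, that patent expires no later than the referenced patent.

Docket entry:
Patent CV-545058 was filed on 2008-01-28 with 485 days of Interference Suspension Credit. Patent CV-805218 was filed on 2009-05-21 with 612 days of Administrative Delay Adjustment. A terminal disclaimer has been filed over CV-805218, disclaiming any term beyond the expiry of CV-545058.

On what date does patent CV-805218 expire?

Natural term of CV-805218:
  Base: filing + 18 years → 21 May 2027.
  Administrative Delay Adjustment: +612 days → 22 January 2029.
Expiry of referenced patent CV-545058:
  Base: filing + 18 years → 28 January 2026.
  Interference Suspension Credit: +485 days → 28 May 2027.
Terminal disclaimer: CV-805218 expires on the earlier of 22 January 2029 and 28 May 2027.

2027-05-28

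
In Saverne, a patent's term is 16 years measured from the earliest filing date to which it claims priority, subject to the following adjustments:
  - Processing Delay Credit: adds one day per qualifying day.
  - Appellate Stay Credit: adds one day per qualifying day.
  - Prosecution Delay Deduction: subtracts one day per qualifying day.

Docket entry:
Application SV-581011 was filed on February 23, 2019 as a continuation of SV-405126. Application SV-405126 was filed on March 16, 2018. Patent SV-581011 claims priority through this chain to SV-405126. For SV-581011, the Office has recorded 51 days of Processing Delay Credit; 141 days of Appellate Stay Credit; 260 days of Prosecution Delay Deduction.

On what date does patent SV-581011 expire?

Earliest priority filing: 16 March 2018.
Base term: 16 March 2018 + 16 years → 16 March 2034.
Processing Delay Credit: +51 days → 6 May 2034.
Appellate Stay Credit: +141 days → 24 September 2034.
Prosecution Delay Deduction: −260 days → 7 January 2034.

2034-01-07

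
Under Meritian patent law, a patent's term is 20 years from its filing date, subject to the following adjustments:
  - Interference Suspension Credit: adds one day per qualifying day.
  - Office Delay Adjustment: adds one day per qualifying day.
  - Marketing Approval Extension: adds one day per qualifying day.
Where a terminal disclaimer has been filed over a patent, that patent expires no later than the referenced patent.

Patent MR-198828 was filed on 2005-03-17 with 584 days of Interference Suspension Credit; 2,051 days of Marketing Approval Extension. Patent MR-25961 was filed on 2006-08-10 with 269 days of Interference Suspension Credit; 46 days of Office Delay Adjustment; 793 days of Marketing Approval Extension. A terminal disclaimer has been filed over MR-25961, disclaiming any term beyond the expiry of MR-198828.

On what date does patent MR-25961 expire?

Natural term of MR-25961:
  Base: filing + 20 years → 10 August 2026.
  Interference Suspension Credit: +269 days → 6 May 2027.
  Office Delay Adjustment: +46 days → 21 June 2027.
  Marketing Approval Extension: +793 days → 22 August 2029.
Expiry of referenced patent MR-198828:
  Base: filing + 20 years → 17 March 2025.
  Interference Suspension Credit: +584 days → 22 October 2026.
  Marketing Approval Extension: +2051 days → 3 June 2032.
Terminal disclaimer: MR-25961 expires on the earlier of 22 August 2029 and 3 June 2032.

August 22, 2029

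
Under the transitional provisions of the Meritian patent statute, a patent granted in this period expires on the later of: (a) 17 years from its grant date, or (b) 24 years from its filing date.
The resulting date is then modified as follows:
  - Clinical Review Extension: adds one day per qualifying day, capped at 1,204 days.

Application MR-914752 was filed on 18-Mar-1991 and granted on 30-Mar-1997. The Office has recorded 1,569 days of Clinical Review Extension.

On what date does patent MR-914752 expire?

(a) grant + 17 years → 30 March 2014.
(b) filing + 24 years → 18 March 2015.
Later of the two: 18 March 2015.
Clinical Review Extension: 1569 days claimed exceeds the 1204-day cap, so +1204 days → 4 July 2018.

2018-07-04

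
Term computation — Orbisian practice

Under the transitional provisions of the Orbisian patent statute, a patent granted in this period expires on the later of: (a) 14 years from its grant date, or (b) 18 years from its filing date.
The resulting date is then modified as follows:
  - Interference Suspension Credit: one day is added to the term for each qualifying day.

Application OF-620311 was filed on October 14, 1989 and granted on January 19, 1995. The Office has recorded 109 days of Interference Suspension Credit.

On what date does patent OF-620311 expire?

May 8, 2009

(a) grant + 14 years → 19 January 2009.
(b) filing + 18 years → 14 October 2007.
Later of the two: 19 January 2009.
Interference Suspension Credit: +109 days → 8 May 2009.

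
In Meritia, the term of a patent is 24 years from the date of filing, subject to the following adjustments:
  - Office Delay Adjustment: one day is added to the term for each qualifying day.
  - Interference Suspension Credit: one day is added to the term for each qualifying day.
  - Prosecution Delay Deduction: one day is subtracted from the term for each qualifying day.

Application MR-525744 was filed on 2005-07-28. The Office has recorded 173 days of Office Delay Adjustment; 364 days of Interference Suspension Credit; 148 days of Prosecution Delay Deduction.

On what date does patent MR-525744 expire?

Base term: filing date + 24 years → 28 July 2029.
Office Delay Adjustment: +173 days → 17 January 2030.
Interference Suspension Credit: +364 days → 16 January 2031.
Prosecution Delay Deduction: −148 days → 21 August 2030.

2030-08-21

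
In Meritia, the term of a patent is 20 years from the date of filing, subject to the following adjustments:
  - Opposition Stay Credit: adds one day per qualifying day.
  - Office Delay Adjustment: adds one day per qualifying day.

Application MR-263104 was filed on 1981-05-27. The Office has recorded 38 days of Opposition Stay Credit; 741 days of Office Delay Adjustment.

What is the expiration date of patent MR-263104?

Base term: filing date + 20 years → 27 May 2001.
Opposition Stay Credit: +38 days → 4 July 2001.
Office Delay Adjustment: +741 days → 15 July 2003.

2003-07-15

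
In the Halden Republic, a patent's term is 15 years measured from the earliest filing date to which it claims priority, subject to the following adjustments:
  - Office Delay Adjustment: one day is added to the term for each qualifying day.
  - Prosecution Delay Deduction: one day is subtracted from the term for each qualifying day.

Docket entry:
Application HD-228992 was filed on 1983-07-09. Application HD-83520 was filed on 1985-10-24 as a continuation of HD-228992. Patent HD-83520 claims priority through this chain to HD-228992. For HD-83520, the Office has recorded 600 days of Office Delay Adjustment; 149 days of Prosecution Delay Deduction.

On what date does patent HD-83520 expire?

Earliest priority filing: 9 July 1983.
Base term: 9 July 1983 + 15 years → 9 July 1998.
Office Delay Adjustment: +600 days → 29 February 2000.
Prosecution Delay Deduction: −149 days → 3 October 1999.

October 3, 1999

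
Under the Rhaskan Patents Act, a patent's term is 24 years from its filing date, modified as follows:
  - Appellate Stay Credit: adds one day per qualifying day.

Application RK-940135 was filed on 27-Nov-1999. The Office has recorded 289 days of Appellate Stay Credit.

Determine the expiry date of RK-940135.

Base term: filing date + 24 years → 27 November 2023.
Appellate Stay Credit: +289 days → 11 September 2024.

2024-09-11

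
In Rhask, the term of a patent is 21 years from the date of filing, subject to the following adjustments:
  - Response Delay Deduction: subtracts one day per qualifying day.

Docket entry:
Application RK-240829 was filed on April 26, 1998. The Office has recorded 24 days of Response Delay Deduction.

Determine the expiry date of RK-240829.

April 2, 2019

Base term: filing date + 21 years → 26 April 2019.
Response Delay Deduction: −24 days → 2 April 2019.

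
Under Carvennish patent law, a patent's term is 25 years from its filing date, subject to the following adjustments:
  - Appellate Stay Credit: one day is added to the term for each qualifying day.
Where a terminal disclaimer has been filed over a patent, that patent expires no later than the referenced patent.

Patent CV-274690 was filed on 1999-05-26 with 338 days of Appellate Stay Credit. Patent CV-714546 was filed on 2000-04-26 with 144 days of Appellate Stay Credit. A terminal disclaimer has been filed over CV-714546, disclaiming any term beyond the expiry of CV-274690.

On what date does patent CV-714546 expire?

Natural term of CV-714546:
  Base: filing + 25 years → 26 April 2025.
  Appellate Stay Credit: +144 days → 17 September 2025.
Expiry of referenced patent CV-274690:
  Base: filing + 25 years → 26 May 2024.
  Appellate Stay Credit: +338 days → 29 April 2025.
Terminal disclaimer: CV-714546 expires on the earlier of 17 September 2025 and 29 April 2025.

2025-04-29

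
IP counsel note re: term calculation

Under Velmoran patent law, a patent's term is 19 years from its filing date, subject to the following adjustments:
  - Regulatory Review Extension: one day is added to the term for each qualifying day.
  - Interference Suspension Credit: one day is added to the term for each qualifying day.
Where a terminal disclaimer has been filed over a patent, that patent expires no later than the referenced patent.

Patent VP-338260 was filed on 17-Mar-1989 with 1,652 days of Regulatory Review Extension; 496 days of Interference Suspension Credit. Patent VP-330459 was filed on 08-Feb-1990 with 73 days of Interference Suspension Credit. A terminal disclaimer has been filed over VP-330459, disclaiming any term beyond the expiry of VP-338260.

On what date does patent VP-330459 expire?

Natural term of VP-330459:
  Base: filing + 19 years → 8 February 2009.
  Interference Suspension Credit: +73 days → 22 April 2009.
Expiry of referenced patent VP-338260:
  Base: filing + 19 years → 17 March 2008.
  Regulatory Review Extension: +1652 days → 24 September 2012.
  Interference Suspension Credit: +496 days → 2 February 2014.
Terminal disclaimer: VP-330459 expires on the earlier of 22 April 2009 and 2 February 2014.

2009-04-22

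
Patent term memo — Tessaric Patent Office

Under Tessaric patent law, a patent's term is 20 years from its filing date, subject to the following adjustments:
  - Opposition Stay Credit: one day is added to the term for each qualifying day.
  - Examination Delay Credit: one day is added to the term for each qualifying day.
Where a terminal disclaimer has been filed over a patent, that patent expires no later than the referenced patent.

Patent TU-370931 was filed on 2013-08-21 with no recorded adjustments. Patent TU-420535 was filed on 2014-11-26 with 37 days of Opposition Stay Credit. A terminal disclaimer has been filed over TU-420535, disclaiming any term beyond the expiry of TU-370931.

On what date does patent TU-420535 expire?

August 21, 2033

Natural term of TU-420535:
  Base: filing + 20 years → 26 November 2034.
  Opposition Stay Credit: +37 days → 2 January 2035.
Expiry of referenced patent TU-370931:
  Base: filing + 20 years → 21 August 2033.
Terminal disclaimer: TU-420535 expires on the earlier of 2 January 2035 and 21 August 2033.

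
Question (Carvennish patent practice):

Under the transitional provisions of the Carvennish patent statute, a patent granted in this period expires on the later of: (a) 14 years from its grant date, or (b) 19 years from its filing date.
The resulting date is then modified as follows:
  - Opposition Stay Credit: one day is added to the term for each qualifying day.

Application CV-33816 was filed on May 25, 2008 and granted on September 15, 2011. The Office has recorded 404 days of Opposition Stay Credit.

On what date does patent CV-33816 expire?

July 2, 2028

(a) grant + 14 years → 15 September 2025.
(b) filing + 19 years → 25 May 2027.
Later of the two: 25 May 2027.
Opposition Stay Credit: +404 days → 2 July 2028.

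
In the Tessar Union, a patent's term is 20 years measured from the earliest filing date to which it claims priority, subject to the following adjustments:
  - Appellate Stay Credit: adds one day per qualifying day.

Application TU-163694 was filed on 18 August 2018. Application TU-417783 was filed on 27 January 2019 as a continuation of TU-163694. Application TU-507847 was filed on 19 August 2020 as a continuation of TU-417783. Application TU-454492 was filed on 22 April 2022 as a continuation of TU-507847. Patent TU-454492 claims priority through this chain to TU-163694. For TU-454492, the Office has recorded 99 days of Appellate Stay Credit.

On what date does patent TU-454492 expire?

2038-11-25

Earliest priority filing: 18 August 2018.
Base term: 18 August 2018 + 20 years → 18 August 2038.
Appellate Stay Credit: +99 days → 25 November 2038.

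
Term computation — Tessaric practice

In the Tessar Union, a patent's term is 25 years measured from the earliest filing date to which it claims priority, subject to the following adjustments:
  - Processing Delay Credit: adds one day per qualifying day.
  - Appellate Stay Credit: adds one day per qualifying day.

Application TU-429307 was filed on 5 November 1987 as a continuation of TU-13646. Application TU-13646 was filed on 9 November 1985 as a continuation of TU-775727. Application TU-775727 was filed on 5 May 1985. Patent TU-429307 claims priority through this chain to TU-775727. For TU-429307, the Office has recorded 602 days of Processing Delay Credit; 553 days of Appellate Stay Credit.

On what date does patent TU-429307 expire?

2013-07-03

Earliest priority filing: 5 May 1985.
Base term: 5 May 1985 + 25 years → 5 May 2010.
Processing Delay Credit: +602 days → 28 December 2011.
Appellate Stay Credit: +553 days → 3 July 2013.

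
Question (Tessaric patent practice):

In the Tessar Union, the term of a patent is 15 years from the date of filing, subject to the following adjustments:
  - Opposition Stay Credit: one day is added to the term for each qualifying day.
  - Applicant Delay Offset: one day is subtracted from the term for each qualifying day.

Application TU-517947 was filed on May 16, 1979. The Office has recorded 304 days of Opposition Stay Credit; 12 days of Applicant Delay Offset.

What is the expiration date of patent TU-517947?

1995-03-04

Base term: filing date + 15 years → 16 May 1994.
Opposition Stay Credit: +304 days → 16 March 1995.
Applicant Delay Offset: −12 days → 4 March 1995.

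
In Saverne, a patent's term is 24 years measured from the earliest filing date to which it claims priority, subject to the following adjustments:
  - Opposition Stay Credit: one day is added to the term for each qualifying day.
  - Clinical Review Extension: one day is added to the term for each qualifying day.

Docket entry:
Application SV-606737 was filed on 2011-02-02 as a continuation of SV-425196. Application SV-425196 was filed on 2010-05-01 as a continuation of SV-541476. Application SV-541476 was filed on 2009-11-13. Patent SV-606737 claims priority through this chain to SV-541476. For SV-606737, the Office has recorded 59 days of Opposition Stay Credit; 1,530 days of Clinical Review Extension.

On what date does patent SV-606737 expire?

2038-03-21

Earliest priority filing: 13 November 2009.
Base term: 13 November 2009 + 24 years → 13 November 2033.
Opposition Stay Credit: +59 days → 11 January 2034.
Clinical Review Extension: +1530 days → 21 March 2038.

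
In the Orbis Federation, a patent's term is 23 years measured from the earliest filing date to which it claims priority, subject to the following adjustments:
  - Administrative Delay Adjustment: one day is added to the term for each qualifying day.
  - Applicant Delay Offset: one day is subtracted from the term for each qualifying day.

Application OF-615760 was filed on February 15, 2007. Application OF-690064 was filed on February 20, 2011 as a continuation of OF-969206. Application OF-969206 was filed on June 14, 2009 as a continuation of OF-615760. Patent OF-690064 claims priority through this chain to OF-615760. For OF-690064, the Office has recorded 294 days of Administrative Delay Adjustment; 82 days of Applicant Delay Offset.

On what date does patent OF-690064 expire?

September 15, 2030

Earliest priority filing: 15 February 2007.
Base term: 15 February 2007 + 23 years → 15 February 2030.
Administrative Delay Adjustment: +294 days → 6 December 2030.
Applicant Delay Offset: −82 days → 15 September 2030.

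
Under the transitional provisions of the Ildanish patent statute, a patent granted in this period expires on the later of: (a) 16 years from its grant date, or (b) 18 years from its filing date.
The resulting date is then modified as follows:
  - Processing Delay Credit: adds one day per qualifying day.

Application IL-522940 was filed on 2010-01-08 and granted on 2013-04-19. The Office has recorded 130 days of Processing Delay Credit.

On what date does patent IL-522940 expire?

(a) grant + 16 years → 19 April 2029.
(b) filing + 18 years → 8 January 2028.
Later of the two: 19 April 2029.
Processing Delay Credit: +130 days → 27 August 2029.

August 27, 2029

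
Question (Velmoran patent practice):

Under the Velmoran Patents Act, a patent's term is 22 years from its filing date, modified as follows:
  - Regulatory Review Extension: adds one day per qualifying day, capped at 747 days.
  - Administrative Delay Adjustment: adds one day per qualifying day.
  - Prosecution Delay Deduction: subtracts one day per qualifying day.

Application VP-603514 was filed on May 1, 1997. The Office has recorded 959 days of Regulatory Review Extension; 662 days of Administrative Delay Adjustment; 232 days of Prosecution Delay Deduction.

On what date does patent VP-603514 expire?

2022-07-21

Base term: filing date + 22 years → 1 May 2019.
Regulatory Review Extension: 959 days claimed exceeds the 747-day cap, so +747 days → 17 May 2021.
Administrative Delay Adjustment: +662 days → 10 March 2023.
Prosecution Delay Deduction: −232 days → 21 July 2022.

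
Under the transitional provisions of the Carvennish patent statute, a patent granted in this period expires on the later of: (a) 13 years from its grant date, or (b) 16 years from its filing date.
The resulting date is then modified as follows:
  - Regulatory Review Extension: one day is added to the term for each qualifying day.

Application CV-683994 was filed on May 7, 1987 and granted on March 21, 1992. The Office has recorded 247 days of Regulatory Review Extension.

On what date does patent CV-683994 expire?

November 23, 2005

(a) grant + 13 years → 21 March 2005.
(b) filing + 16 years → 7 May 2003.
Later of the two: 21 March 2005.
Regulatory Review Extension: +247 days → 23 November 2005.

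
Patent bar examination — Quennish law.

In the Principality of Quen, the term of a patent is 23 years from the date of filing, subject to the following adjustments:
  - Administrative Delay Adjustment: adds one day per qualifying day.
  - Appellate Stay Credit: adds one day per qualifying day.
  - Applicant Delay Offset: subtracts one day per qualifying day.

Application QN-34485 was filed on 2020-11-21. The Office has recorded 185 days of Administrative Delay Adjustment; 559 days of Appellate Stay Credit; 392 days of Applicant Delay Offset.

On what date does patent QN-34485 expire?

November 7, 2044

Base term: filing date + 23 years → 21 November 2043.
Administrative Delay Adjustment: +185 days → 24 May 2044.
Appellate Stay Credit: +559 days → 4 December 2045.
Applicant Delay Offset: −392 days → 7 November 2044.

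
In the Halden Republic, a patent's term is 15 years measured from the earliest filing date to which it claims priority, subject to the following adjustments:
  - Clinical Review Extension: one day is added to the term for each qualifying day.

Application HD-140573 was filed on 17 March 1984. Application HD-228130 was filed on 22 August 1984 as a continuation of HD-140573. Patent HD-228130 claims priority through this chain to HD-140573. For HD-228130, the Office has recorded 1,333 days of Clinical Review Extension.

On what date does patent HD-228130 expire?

November 9, 2002

Earliest priority filing: 17 March 1984.
Base term: 17 March 1984 + 15 years → 17 March 1999.
Clinical Review Extension: +1333 days → 9 November 2002.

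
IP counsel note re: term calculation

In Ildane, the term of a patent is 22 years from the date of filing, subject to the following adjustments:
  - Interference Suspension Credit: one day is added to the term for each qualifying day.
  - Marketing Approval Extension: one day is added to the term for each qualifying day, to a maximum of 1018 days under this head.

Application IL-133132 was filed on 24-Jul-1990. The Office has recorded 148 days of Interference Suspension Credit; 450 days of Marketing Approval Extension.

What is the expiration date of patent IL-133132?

Base term: filing date + 22 years → 24 July 2012.
Interference Suspension Credit: +148 days → 19 December 2012.
Marketing Approval Extension: 450 days (within the 1018-day cap) → +450 days → 14 March 2014.

March 14, 2014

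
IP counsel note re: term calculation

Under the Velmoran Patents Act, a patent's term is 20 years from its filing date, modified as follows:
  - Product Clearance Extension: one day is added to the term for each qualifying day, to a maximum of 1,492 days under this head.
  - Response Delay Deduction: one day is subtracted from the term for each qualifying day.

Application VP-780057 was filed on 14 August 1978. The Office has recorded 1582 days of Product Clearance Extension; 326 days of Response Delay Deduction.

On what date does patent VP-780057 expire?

Base term: filing date + 20 years → 14 August 1998.
Product Clearance Extension: 1582 days claimed exceeds the 1492-day cap, so +1492 days → 14 September 2002.
Response Delay Deduction: −326 days → 23 October 2001.

October 23, 2001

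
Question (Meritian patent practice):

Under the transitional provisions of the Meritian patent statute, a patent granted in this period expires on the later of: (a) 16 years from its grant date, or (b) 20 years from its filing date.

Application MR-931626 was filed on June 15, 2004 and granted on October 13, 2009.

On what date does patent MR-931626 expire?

(a) grant + 16 years → 13 October 2025.
(b) filing + 20 years → 15 June 2024.
Later of the two: 13 October 2025.

2025-10-13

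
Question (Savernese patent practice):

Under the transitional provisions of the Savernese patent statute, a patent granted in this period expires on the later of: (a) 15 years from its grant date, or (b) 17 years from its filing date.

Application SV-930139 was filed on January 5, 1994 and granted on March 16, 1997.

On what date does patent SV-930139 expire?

(a) grant + 15 years → 16 March 2012.
(b) filing + 17 years → 5 January 2011.
Later of the two: 16 March 2012.

2012-03-16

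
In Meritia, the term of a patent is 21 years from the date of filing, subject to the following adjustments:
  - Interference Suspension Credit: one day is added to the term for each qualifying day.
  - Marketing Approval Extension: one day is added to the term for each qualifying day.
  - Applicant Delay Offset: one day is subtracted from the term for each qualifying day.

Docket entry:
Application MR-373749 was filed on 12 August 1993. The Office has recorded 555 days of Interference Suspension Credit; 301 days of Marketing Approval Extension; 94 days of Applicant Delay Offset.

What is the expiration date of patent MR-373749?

September 12, 2016

Base term: filing date + 21 years → 12 August 2014.
Interference Suspension Credit: +555 days → 18 February 2016.
Marketing Approval Extension: +301 days → 15 December 2016.
Applicant Delay Offset: −94 days → 12 September 2016.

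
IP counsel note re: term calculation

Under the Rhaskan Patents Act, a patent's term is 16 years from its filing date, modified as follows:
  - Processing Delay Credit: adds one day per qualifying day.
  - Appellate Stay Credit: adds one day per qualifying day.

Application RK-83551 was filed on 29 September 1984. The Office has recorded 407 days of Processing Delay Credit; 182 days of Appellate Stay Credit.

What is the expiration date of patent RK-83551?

2002-05-11

Base term: filing date + 16 years → 29 September 2000.
Processing Delay Credit: +407 days → 10 November 2001.
Appellate Stay Credit: +182 days → 11 May 2002.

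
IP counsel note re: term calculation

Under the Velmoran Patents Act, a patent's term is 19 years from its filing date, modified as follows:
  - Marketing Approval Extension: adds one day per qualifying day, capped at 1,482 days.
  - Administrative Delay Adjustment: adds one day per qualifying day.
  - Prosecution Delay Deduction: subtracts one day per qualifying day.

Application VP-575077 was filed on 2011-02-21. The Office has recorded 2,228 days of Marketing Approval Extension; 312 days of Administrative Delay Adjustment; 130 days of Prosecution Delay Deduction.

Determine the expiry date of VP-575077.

September 12, 2034

Base term: filing date + 19 years → 21 February 2030.
Marketing Approval Extension: 2228 days claimed exceeds the 1482-day cap, so +1482 days → 14 March 2034.
Administrative Delay Adjustment: +312 days → 20 January 2035.
Prosecution Delay Deduction: −130 days → 12 September 2034.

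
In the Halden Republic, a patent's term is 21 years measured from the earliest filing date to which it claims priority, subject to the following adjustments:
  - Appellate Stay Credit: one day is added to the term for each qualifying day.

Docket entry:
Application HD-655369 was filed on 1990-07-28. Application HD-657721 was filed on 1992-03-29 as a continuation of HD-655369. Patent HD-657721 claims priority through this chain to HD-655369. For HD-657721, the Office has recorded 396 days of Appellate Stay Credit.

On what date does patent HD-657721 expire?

Earliest priority filing: 28 July 1990.
Base term: 28 July 1990 + 21 years → 28 July 2011.
Appellate Stay Credit: +396 days → 27 August 2012.

2012-08-27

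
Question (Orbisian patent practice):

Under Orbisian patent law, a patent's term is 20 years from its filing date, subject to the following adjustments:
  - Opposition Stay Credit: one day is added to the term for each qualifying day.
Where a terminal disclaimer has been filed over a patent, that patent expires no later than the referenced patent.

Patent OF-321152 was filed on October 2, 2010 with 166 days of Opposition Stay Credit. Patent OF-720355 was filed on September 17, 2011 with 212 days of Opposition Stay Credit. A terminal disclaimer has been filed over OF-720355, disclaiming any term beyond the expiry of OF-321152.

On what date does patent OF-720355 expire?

2031-03-17

Natural term of OF-720355:
  Base: filing + 20 years → 17 September 2031.
  Opposition Stay Credit: +212 days → 16 April 2032.
Expiry of referenced patent OF-321152:
  Base: filing + 20 years → 2 October 2030.
  Opposition Stay Credit: +166 days → 17 March 2031.
Terminal disclaimer: OF-720355 expires on the earlier of 16 April 2032 and 17 March 2031.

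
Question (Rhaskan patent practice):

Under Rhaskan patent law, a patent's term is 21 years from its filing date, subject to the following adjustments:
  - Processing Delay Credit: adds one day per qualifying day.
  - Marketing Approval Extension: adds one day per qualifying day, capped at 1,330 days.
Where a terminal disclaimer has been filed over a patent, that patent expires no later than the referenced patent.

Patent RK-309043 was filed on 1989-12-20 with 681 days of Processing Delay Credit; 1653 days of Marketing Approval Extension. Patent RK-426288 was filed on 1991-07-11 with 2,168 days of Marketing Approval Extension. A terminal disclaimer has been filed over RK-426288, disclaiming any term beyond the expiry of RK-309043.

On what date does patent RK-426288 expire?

2016-03-02

Natural term of RK-426288:
  Base: filing + 21 years → 11 July 2012.
  Marketing Approval Extension: 2168 days claimed exceeds the 1330-day cap, so +1330 days → 2 March 2016.
Expiry of referenced patent RK-309043:
  Base: filing + 21 years → 20 December 2010.
  Processing Delay Credit: +681 days → 31 October 2012.
  Marketing Approval Extension: 1653 days claimed exceeds the 1330-day cap, so +1330 days → 22 June 2016.
Terminal disclaimer: RK-426288 expires on the earlier of 2 March 2016 and 22 June 2016.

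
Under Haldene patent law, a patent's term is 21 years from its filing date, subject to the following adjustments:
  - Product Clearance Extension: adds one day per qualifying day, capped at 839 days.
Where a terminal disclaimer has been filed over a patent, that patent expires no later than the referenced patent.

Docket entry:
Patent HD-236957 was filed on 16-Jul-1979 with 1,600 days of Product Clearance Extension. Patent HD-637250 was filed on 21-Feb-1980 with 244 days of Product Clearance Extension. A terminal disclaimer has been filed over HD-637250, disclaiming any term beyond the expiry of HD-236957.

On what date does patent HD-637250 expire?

October 23, 2001

Natural term of HD-637250:
  Base: filing + 21 years → 21 February 2001.
  Product Clearance Extension: 244 days (within the 839-day cap) → +244 days → 23 October 2001.
Expiry of referenced patent HD-236957:
  Base: filing + 21 years → 16 July 2000.
  Product Clearance Extension: 1600 days claimed exceeds the 839-day cap, so +839 days → 2 November 2002.
Terminal disclaimer: HD-637250 expires on the earlier of 23 October 2001 and 2 November 2002.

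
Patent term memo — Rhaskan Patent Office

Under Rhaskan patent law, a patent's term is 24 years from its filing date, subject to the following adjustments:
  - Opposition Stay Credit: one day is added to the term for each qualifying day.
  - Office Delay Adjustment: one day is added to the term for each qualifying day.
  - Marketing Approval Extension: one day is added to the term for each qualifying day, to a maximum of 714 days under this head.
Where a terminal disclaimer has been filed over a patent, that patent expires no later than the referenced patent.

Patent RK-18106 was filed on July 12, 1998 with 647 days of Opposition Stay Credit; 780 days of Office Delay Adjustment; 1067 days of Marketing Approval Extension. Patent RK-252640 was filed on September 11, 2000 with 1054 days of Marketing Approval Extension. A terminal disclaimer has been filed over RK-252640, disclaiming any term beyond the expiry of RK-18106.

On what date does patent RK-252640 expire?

Natural term of RK-252640:
  Base: filing + 24 years → 11 September 2024.
  Marketing Approval Extension: 1054 days claimed exceeds the 714-day cap, so +714 days → 26 August 2026.
Expiry of referenced patent RK-18106:
  Base: filing + 24 years → 12 July 2022.
  Opposition Stay Credit: +647 days → 19 April 2024.
  Office Delay Adjustment: +780 days → 8 June 2026.
  Marketing Approval Extension: 1067 days claimed exceeds the 714-day cap, so +714 days → 22 May 2028.
Terminal disclaimer: RK-252640 expires on the earlier of 26 August 2026 and 22 May 2028.

2026-08-26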